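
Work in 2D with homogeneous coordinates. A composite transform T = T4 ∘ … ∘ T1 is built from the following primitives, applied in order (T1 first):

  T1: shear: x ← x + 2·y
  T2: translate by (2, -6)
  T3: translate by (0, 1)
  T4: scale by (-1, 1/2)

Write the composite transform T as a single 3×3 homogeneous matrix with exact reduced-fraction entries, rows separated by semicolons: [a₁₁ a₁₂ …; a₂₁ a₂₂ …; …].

T1 = [1 2 0; 0 1 0; 0 0 1]
T2·T1 = [1 2 2; 0 1 -6; 0 0 1]
T3·…·T1 = [1 2 2; 0 1 -5; 0 0 1]
T4·…·T1 = [-1 -2 -2; 0 1/2 -5/2; 0 0 1]

T = [-1 -2 -2; 0 1/2 -5/2; 0 0 1]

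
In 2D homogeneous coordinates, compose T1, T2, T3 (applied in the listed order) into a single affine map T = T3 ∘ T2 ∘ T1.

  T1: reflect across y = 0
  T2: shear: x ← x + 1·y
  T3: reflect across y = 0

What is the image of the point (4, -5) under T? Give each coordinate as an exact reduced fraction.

T1 reflect across y = 0: (4, -5) → (4, 5)
T2 shear: x ← x + 1·y: (4, 5) → (9, 5)
T3 reflect across y = 0: (9, 5) → (9, -5)

T(p) = (9, -5)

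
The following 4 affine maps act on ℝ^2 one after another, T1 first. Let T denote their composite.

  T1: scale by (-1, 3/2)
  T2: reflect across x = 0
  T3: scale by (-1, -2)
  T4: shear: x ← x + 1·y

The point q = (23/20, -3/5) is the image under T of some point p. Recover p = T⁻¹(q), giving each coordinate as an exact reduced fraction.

T1 = [-1 0 0; 0 3/2 0; 0 0 1]
T2·T1 = [1 0 0; 0 3/2 0; 0 0 1]
T3·…·T1 = [-1 0 0; 0 -3 0; 0 0 1]
T4·…·T1 = [-1 -3 0; 0 -3 0; 0 0 1]
det M = 3; M⁻¹ = [-1 1 0; 0 -1/3 0; 0 0 1]
M⁻¹ · (23/20, -3/5)ᵀ = (-7/4, 1/5)ᵀ

p = (-7/4, 1/5)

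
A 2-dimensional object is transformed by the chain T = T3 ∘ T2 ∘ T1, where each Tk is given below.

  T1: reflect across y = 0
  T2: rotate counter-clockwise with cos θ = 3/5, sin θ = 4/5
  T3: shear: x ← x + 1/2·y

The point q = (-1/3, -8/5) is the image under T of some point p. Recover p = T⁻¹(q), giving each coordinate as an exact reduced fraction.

p = (-1, 4/3)

T1 = [1 0 0; 0 -1 0; 0 0 1]
T2·T1 = [3/5 4/5 0; 4/5 -3/5 0; 0 0 1]
T3·…·T1 = [1 1/2 0; 4/5 -3/5 0; 0 0 1]
det M = -1; M⁻¹ = [3/5 1/2 0; 4/5 -1 0; 0 0 1]
M⁻¹ · (-1/3, -8/5)ᵀ = (-1, 4/3)ᵀ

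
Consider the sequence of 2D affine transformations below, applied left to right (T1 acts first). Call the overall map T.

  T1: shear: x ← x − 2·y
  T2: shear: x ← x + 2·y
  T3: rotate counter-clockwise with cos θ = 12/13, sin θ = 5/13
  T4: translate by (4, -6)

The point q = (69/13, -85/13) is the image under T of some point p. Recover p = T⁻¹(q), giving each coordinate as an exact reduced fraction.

p = (1, -1)

T1 = [1 -2 0; 0 1 0; 0 0 1]
T2·T1 = [1 0 0; 0 1 0; 0 0 1]
T3·…·T1 = [12/13 -5/13 0; 5/13 12/13 0; 0 0 1]
T4·…·T1 = [12/13 -5/13 4; 5/13 12/13 -6; 0 0 1]
det M = 1; M⁻¹ = [12/13 5/13 -18/13; -5/13 12/13 92/13; 0 0 1]
M⁻¹ · (69/13, -85/13)ᵀ = (1, -1)ᵀ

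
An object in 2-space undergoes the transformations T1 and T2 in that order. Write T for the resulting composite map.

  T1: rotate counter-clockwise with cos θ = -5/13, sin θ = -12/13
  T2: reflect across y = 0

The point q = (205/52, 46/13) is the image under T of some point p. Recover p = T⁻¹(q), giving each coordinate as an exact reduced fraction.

p = (7/4, 5)

T1 = [-5/13 12/13 0; -12/13 -5/13 0; 0 0 1]
T2·T1 = [-5/13 12/13 0; 12/13 5/13 0; 0 0 1]
det M = -1; M⁻¹ = [-5/13 12/13 0; 12/13 5/13 0; 0 0 1]
M⁻¹ · (205/52, 46/13)ᵀ = (7/4, 5)ᵀ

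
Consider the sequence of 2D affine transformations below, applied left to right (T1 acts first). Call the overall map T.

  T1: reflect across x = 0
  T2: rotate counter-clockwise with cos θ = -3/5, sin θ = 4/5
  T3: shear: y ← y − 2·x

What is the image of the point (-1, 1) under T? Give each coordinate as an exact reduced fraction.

T1 reflect across x = 0: (-1, 1) → (1, 1)
T2 rotate counter-clockwise with cos θ = -3/5, sin θ = 4/5: (1, 1) → (-7/5, 1/5)
T3 shear: y ← y − 2·x: (-7/5, 1/5) → (-7/5, 3)

T(p) = (-7/5, 3)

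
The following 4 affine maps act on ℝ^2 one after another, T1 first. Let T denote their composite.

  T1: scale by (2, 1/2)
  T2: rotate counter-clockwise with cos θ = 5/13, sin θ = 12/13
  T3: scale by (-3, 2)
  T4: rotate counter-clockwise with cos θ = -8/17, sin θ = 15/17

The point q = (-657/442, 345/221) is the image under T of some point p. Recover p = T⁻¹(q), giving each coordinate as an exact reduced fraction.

p = (0, 3/2)

T1 = [2 0 0; 0 1/2 0; 0 0 1]
T2·T1 = [10/13 -6/13 0; 24/13 5/26 0; 0 0 1]
T3·…·T1 = [-30/13 18/13 0; 48/13 5/13 0; 0 0 1]
T4·…·T1 = [-480/221 -219/221 0; -834/221 230/221 0; 0 0 1]
det M = -6; M⁻¹ = [-115/663 -73/442 0; -139/221 80/221 0; 0 0 1]
M⁻¹ · (-657/442, 345/221)ᵀ = (0, 3/2)ᵀ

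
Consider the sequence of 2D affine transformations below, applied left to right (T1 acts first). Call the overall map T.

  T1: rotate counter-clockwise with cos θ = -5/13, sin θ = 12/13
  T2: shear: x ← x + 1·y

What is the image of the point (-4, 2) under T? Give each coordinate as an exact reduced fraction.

T(p) = (-62/13, -58/13)

T1 rotate counter-clockwise with cos θ = -5/13, sin θ = 12/13: (-4, 2) → (-4/13, -58/13)
T2 shear: x ← x + 1·y: (-4/13, -58/13) → (-62/13, -58/13)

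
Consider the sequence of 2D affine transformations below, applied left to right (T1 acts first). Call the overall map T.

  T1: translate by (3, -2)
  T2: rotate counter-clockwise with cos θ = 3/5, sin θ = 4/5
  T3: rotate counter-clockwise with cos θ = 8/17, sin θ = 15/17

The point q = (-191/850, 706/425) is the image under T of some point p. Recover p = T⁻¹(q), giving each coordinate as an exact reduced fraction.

T1 = [1 0 3; 0 1 -2; 0 0 1]
T2·T1 = [3/5 -4/5 17/5; 4/5 3/5 6/5; 0 0 1]
T3·…·T1 = [-36/85 -77/85 46/85; 77/85 -36/85 303/85; 0 0 1]
det M = 1; M⁻¹ = [-36/85 77/85 -3; -77/85 -36/85 2; 0 0 1]
M⁻¹ · (-191/850, 706/425)ᵀ = (-7/5, 3/2)ᵀ

p = (-7/5, 3/2)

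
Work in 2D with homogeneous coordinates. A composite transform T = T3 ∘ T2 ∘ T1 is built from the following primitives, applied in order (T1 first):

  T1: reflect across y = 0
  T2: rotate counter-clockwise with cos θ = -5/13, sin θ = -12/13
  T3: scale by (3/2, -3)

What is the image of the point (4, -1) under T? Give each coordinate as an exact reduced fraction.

T1 reflect across y = 0: (4, -1) → (4, 1)
T2 rotate counter-clockwise with cos θ = -5/13, sin θ = -12/13: (4, 1) → (-8/13, -53/13)
T3 scale by (3/2, -3): (-8/13, -53/13) → (-12/13, 159/13)

T(p) = (-12/13, 159/13)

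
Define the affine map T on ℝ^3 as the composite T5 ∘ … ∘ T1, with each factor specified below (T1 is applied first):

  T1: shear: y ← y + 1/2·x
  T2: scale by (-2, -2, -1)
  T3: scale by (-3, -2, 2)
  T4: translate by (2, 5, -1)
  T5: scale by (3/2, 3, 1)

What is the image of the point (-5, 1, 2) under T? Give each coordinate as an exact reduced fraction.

T(p) = (-42, -3, -5)

T1 shear: y ← y + 1/2·x: (-5, 1, 2) → (-5, -3/2, 2)
T2 scale by (-2, -2, -1): (-5, -3/2, 2) → (10, 3, -2)
T3 scale by (-3, -2, 2): (10, 3, -2) → (-30, -6, -4)
T4 translate by (2, 5, -1): (-30, -6, -4) → (-28, -1, -5)
T5 scale by (3/2, 3, 1): (-28, -1, -5) → (-42, -3, -5)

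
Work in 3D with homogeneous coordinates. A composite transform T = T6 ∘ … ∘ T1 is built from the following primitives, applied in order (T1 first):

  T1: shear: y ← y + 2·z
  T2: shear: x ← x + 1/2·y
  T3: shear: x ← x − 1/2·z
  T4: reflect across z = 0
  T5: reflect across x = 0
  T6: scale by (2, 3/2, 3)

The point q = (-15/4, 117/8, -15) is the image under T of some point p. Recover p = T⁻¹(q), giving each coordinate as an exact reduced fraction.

p = (-1/2, -1/4, 5)

T1 = [1 0 0 0; 0 1 2 0; 0 0 1 0; 0 0 0 1]
T2·T1 = [1 1/2 1 0; 0 1 2 0; 0 0 1 0; 0 0 0 1]
T3·…·T1 = [1 1/2 1/2 0; 0 1 2 0; 0 0 1 0; 0 0 0 1]
T4·…·T1 = [1 1/2 1/2 0; 0 1 2 0; 0 0 -1 0; 0 0 0 1]
T5·…·T1 = [-1 -1/2 -1/2 0; 0 1 2 0; 0 0 -1 0; 0 0 0 1]
T6·…·T1 = [-2 -1 -1 0; 0 3/2 3 0; 0 0 -3 0; 0 0 0 1]
det M = 9; M⁻¹ = [-1/2 -1/3 -1/6 0; 0 2/3 2/3 0; 0 0 -1/3 0; 0 0 0 1]
M⁻¹ · (-15/4, 117/8, -15)ᵀ = (-1/2, -1/4, 5)ᵀ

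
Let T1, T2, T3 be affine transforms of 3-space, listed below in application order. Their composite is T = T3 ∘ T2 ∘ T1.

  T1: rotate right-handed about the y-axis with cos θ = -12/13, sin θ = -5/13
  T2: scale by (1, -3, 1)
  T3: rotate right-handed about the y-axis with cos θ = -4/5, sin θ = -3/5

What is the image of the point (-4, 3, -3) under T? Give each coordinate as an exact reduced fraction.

T1 rotate right-handed about the y-axis with cos θ = -12/13, sin θ = -5/13: (-4, 3, -3) → (63/13, 3, 16/13)
T2 scale by (1, -3, 1): (63/13, 3, 16/13) → (63/13, -9, 16/13)
T3 rotate right-handed about the y-axis with cos θ = -4/5, sin θ = -3/5: (63/13, -9, 16/13) → (-60/13, -9, 25/13)

T(p) = (-60/13, -9, 25/13)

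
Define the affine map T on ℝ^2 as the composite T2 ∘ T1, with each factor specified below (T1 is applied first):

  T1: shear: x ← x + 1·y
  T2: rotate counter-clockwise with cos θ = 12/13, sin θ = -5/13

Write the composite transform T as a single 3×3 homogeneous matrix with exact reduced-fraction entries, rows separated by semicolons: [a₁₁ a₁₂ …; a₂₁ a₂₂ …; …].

T = [12/13 17/13 0; -5/13 7/13 0; 0 0 1]

T1 = [1 1 0; 0 1 0; 0 0 1]
T2·T1 = [12/13 17/13 0; -5/13 7/13 0; 0 0 1]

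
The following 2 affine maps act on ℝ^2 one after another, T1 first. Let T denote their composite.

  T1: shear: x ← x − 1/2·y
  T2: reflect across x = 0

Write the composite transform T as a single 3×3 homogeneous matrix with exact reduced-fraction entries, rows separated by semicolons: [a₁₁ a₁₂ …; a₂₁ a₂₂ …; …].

T = [-1 1/2 0; 0 1 0; 0 0 1]

T1 = [1 -1/2 0; 0 1 0; 0 0 1]
T2·T1 = [-1 1/2 0; 0 1 0; 0 0 1]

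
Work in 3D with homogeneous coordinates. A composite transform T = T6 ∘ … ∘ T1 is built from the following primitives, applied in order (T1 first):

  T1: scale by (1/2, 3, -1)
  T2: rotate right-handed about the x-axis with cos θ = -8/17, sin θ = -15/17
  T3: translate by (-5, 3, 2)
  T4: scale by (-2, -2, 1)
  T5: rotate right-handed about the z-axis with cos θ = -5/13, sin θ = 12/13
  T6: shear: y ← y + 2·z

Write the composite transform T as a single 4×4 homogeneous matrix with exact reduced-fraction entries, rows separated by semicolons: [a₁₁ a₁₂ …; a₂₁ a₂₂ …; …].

T = [5/13 -576/221 -360/221 22/13; -12/13 -1410/221 58/221 202/13; 0 -45/17 8/17 2; 0 0 0 1]

T1 = [1/2 0 0 0; 0 3 0 0; 0 0 -1 0; 0 0 0 1]
T2·T1 = [1/2 0 0 0; 0 -24/17 -15/17 0; 0 -45/17 8/17 0; 0 0 0 1]
T3·…·T1 = [1/2 0 0 -5; 0 -24/17 -15/17 3; 0 -45/17 8/17 2; 0 0 0 1]
T4·…·T1 = [-1 0 0 10; 0 48/17 30/17 -6; 0 -45/17 8/17 2; 0 0 0 1]
T5·…·T1 = [5/13 -576/221 -360/221 22/13; -12/13 -240/221 -150/221 150/13; 0 -45/17 8/17 2; 0 0 0 1]
T6·…·T1 = [5/13 -576/221 -360/221 22/13; -12/13 -1410/221 58/221 202/13; 0 -45/17 8/17 2; 0 0 0 1]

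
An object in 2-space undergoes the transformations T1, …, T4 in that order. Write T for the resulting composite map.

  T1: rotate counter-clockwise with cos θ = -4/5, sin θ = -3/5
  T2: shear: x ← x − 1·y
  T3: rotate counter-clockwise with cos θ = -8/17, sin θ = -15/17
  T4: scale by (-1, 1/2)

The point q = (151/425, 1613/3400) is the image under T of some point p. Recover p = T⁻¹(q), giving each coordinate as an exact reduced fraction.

T1 = [-4/5 3/5 0; -3/5 -4/5 0; 0 0 1]
T2·T1 = [-1/5 7/5 0; -3/5 -4/5 0; 0 0 1]
T3·…·T1 = [-37/85 -116/85 0; 39/85 -73/85 0; 0 0 1]
T4·…·T1 = [37/85 116/85 0; 39/170 -73/170 0; 0 0 1]
det M = -1/2; M⁻¹ = [73/85 232/85 0; 39/85 -74/85 0; 0 0 1]
M⁻¹ · (151/425, 1613/3400)ᵀ = (8/5, -1/4)ᵀ

p = (8/5, -1/4)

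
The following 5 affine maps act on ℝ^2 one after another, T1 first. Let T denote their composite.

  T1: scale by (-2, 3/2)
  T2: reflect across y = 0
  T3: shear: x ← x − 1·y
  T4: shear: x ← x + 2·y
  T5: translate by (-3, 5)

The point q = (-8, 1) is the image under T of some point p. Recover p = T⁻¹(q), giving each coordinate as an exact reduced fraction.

p = (1/2, 8/3)

T1 = [-2 0 0; 0 3/2 0; 0 0 1]
T2·T1 = [-2 0 0; 0 -3/2 0; 0 0 1]
T3·…·T1 = [-2 3/2 0; 0 -3/2 0; 0 0 1]
T4·…·T1 = [-2 -3/2 0; 0 -3/2 0; 0 0 1]
T5·…·T1 = [-2 -3/2 -3; 0 -3/2 5; 0 0 1]
det M = 3; M⁻¹ = [-1/2 1/2 -4; 0 -2/3 10/3; 0 0 1]
M⁻¹ · (-8, 1)ᵀ = (1/2, 8/3)ᵀ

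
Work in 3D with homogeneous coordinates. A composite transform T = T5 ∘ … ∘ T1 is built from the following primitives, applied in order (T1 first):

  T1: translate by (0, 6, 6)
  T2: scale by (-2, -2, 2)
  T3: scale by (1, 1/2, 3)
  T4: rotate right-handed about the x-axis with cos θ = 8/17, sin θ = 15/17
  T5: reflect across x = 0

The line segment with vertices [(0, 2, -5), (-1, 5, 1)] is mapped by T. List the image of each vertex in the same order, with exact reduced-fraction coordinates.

T1 translate by (0, 6, 6): (0, 2, -5) → (0, 8, 1); (-1, 5, 1) → (-1, 11, 7)
T2 scale by (-2, -2, 2): (0, 8, 1) → (0, -16, 2); (-1, 11, 7) → (2, -22, 14)
T3 scale by (1, 1/2, 3): (0, -16, 2) → (0, -8, 6); (2, -22, 14) → (2, -11, 42)
T4 rotate right-handed about the x-axis with cos θ = 8/17, sin θ = 15/17: (0, -8, 6) → (0, -154/17, -72/17); (2, -11, 42) → (2, -718/17, 171/17)
T5 reflect across x = 0: (0, -154/17, -72/17) → (0, -154/17, -72/17); (2, -718/17, 171/17) → (-2, -718/17, 171/17)

image vertices: (0, -154/17, -72/17), (-2, -718/17, 171/17)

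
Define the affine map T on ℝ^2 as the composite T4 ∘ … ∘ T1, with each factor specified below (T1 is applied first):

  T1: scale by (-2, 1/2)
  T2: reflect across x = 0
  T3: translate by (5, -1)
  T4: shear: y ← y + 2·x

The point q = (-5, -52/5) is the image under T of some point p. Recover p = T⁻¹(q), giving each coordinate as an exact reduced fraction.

T1 = [-2 0 0; 0 1/2 0; 0 0 1]
T2·T1 = [2 0 0; 0 1/2 0; 0 0 1]
T3·…·T1 = [2 0 5; 0 1/2 -1; 0 0 1]
T4·…·T1 = [2 0 5; 4 1/2 9; 0 0 1]
det M = 1; M⁻¹ = [1/2 0 -5/2; -4 2 2; 0 0 1]
M⁻¹ · (-5, -52/5)ᵀ = (-5, 6/5)ᵀ

p = (-5, 6/5)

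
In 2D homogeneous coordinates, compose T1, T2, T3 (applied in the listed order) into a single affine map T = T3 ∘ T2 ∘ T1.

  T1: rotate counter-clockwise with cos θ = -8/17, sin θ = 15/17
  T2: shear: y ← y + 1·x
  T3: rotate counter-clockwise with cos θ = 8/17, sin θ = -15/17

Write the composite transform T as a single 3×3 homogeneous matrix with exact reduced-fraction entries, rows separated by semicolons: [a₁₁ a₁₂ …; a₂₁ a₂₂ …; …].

T1 = [-8/17 -15/17 0; 15/17 -8/17 0; 0 0 1]
T2·T1 = [-8/17 -15/17 0; 7/17 -23/17 0; 0 0 1]
T3·…·T1 = [41/289 -465/289 0; 176/289 41/289 0; 0 0 1]

T = [41/289 -465/289 0; 176/289 41/289 0; 0 0 1]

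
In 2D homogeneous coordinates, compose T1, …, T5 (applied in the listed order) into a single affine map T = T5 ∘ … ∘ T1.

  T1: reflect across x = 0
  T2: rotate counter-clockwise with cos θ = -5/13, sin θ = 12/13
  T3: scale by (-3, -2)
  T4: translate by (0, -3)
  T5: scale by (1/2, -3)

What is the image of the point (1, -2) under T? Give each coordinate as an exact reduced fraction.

T1 reflect across x = 0: (1, -2) → (-1, -2)
T2 rotate counter-clockwise with cos θ = -5/13, sin θ = 12/13: (-1, -2) → (29/13, -2/13)
T3 scale by (-3, -2): (29/13, -2/13) → (-87/13, 4/13)
T4 translate by (0, -3): (-87/13, 4/13) → (-87/13, -35/13)
T5 scale by (1/2, -3): (-87/13, -35/13) → (-87/26, 105/13)

T(p) = (-87/26, 105/13)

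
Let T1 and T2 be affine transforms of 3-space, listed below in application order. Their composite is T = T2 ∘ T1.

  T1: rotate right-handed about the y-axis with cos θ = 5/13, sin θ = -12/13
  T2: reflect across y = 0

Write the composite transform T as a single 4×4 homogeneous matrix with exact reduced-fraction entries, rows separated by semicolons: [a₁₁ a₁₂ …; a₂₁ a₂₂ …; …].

T = [5/13 0 -12/13 0; 0 -1 0 0; 12/13 0 5/13 0; 0 0 0 1]

T1 = [5/13 0 -12/13 0; 0 1 0 0; 12/13 0 5/13 0; 0 0 0 1]
T2·T1 = [5/13 0 -12/13 0; 0 -1 0 0; 12/13 0 5/13 0; 0 0 0 1]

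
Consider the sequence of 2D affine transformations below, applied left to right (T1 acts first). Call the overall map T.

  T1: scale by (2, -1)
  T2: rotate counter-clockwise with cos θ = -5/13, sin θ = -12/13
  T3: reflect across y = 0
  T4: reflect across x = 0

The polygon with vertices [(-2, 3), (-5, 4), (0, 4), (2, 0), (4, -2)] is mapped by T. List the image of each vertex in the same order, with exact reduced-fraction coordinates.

image vertices: (16/13, -63/13), (-2/13, -140/13), (48/13, -20/13), (20/13, 48/13), (16/13, 106/13)

T1 scale by (2, -1): (-2, 3) → (-4, -3); (-5, 4) → (-10, -4); (0, 4) → (0, -4); (2, 0) → (4, 0); (4, -2) → (8, 2)
T2 rotate counter-clockwise with cos θ = -5/13, sin θ = -12/13: (-4, -3) → (-16/13, 63/13); (-10, -4) → (2/13, 140/13); (0, -4) → (-48/13, 20/13); (4, 0) → (-20/13, -48/13); (8, 2) → (-16/13, -106/13)
T3 reflect across y = 0: (-16/13, 63/13) → (-16/13, -63/13); (2/13, 140/13) → (2/13, -140/13); (-48/13, 20/13) → (-48/13, -20/13); (-20/13, -48/13) → (-20/13, 48/13); (-16/13, -106/13) → (-16/13, 106/13)
T4 reflect across x = 0: (-16/13, -63/13) → (16/13, -63/13); (2/13, -140/13) → (-2/13, -140/13); (-48/13, -20/13) → (48/13, -20/13); (-20/13, 48/13) → (20/13, 48/13); (-16/13, 106/13) → (16/13, 106/13)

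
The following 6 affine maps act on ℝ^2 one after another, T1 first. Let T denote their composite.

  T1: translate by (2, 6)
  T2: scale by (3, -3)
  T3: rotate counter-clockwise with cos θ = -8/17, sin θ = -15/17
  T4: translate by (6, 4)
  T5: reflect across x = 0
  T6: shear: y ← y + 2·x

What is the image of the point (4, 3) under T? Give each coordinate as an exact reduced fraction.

T1 translate by (2, 6): (4, 3) → (6, 9)
T2 scale by (3, -3): (6, 9) → (18, -27)
T3 rotate counter-clockwise with cos θ = -8/17, sin θ = -15/17: (18, -27) → (-549/17, -54/17)
T4 translate by (6, 4): (-549/17, -54/17) → (-447/17, 14/17)
T5 reflect across x = 0: (-447/17, 14/17) → (447/17, 14/17)
T6 shear: y ← y + 2·x: (447/17, 14/17) → (447/17, 908/17)

T(p) = (447/17, 908/17)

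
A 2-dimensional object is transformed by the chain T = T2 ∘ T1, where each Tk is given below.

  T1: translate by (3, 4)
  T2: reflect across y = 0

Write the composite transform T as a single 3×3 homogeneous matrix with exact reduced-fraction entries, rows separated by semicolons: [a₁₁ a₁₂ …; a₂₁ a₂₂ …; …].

T = [1 0 3; 0 -1 -4; 0 0 1]

T1 = [1 0 3; 0 1 4; 0 0 1]
T2·T1 = [1 0 3; 0 -1 -4; 0 0 1]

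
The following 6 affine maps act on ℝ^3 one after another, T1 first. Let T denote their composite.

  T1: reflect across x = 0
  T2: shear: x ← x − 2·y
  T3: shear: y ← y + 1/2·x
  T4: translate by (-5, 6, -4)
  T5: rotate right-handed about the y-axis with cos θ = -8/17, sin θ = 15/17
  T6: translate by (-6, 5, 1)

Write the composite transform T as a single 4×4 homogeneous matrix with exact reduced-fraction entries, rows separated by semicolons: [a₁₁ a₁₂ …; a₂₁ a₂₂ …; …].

T = [8/17 16/17 15/17 -122/17; -1/2 0 0 11; 15/17 30/17 -8/17 124/17; 0 0 0 1]

T1 = [-1 0 0 0; 0 1 0 0; 0 0 1 0; 0 0 0 1]
T2·T1 = [-1 -2 0 0; 0 1 0 0; 0 0 1 0; 0 0 0 1]
T3·…·T1 = [-1 -2 0 0; -1/2 0 0 0; 0 0 1 0; 0 0 0 1]
T4·…·T1 = [-1 -2 0 -5; -1/2 0 0 6; 0 0 1 -4; 0 0 0 1]
T5·…·T1 = [8/17 16/17 15/17 -20/17; -1/2 0 0 6; 15/17 30/17 -8/17 107/17; 0 0 0 1]
T6·…·T1 = [8/17 16/17 15/17 -122/17; -1/2 0 0 11; 15/17 30/17 -8/17 124/17; 0 0 0 1]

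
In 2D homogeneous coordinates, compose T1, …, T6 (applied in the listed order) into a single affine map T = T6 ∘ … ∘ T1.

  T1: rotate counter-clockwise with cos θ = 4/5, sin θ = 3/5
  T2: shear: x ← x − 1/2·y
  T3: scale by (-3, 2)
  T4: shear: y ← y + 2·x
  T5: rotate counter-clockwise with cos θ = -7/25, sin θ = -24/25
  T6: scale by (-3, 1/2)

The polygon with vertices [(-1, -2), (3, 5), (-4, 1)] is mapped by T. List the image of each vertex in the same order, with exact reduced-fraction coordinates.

image vertices: (8703/250, 1009/250), (-21267/250, -2401/250), (-4383/125, -799/125)

T1 rotate counter-clockwise with cos θ = 4/5, sin θ = 3/5: (-1, -2) → (2/5, -11/5); (3, 5) → (-3/5, 29/5); (-4, 1) → (-19/5, -8/5)
T2 shear: x ← x − 1/2·y: (2/5, -11/5) → (3/2, -11/5); (-3/5, 29/5) → (-7/2, 29/5); (-19/5, -8/5) → (-3, -8/5)
T3 scale by (-3, 2): (3/2, -11/5) → (-9/2, -22/5); (-7/2, 29/5) → (21/2, 58/5); (-3, -8/5) → (9, -16/5)
T4 shear: y ← y + 2·x: (-9/2, -22/5) → (-9/2, -67/5); (21/2, 58/5) → (21/2, 163/5); (9, -16/5) → (9, 74/5)
T5 rotate counter-clockwise with cos θ = -7/25, sin θ = -24/25: (-9/2, -67/5) → (-2901/250, 1009/125); (21/2, 163/5) → (7089/250, -2401/125); (9, 74/5) → (1461/125, -1598/125)
T6 scale by (-3, 1/2): (-2901/250, 1009/125) → (8703/250, 1009/250); (7089/250, -2401/125) → (-21267/250, -2401/250); (1461/125, -1598/125) → (-4383/125, -799/125)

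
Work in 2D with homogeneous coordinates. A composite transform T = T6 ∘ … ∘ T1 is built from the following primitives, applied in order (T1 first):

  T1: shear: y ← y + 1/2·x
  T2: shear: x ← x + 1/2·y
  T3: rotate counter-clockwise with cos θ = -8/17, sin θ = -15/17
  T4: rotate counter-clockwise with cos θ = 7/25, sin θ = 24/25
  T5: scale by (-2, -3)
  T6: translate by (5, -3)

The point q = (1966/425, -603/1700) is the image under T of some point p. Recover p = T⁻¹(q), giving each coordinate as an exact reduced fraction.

T1 = [1 0 0; 1/2 1 0; 0 0 1]
T2·T1 = [5/4 1/2 0; 1/2 1 0; 0 0 1]
T3·…·T1 = [-5/34 11/17 0; -91/68 -31/34 0; 0 0 1]
T4·…·T1 = [1057/850 449/425 0; -877/1700 311/850 0; 0 0 1]
T5·…·T1 = [-1057/425 -898/425 0; 2631/1700 -933/850 0; 0 0 1]
T6·…·T1 = [-1057/425 -898/425 5; 2631/1700 -933/850 -3; 0 0 1]
det M = 6; M⁻¹ = [-311/1700 449/1275 3351/1700; -877/3400 -1057/2550 157/3400; 0 0 1]
M⁻¹ · (1966/425, -603/1700)ᵀ = (1, -1)ᵀ

p = (1, -1)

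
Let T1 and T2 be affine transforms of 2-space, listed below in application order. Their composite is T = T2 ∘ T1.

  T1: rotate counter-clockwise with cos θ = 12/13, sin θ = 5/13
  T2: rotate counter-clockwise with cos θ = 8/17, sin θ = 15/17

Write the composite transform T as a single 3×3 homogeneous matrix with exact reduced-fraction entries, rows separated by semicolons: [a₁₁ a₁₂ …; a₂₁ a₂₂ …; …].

T1 = [12/13 -5/13 0; 5/13 12/13 0; 0 0 1]
T2·T1 = [21/221 -220/221 0; 220/221 21/221 0; 0 0 1]

T = [21/221 -220/221 0; 220/221 21/221 0; 0 0 1]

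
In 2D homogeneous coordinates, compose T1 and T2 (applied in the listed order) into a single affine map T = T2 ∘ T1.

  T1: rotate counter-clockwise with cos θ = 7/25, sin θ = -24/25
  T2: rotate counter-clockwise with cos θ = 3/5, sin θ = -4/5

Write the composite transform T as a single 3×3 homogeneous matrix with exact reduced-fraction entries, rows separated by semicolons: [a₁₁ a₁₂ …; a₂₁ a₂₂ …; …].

T1 = [7/25 24/25 0; -24/25 7/25 0; 0 0 1]
T2·T1 = [-3/5 4/5 0; -4/5 -3/5 0; 0 0 1]

T = [-3/5 4/5 0; -4/5 -3/5 0; 0 0 1]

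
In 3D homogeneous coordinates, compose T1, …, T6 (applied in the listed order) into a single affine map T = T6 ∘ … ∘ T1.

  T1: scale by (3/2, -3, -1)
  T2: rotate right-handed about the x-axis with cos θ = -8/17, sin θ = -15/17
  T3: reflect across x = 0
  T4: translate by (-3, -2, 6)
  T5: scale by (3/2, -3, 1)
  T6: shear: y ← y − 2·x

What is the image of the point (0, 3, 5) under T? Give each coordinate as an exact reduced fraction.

T1 scale by (3/2, -3, -1): (0, 3, 5) → (0, -9, -5)
T2 rotate right-handed about the x-axis with cos θ = -8/17, sin θ = -15/17: (0, -9, -5) → (0, -3/17, 175/17)
T3 reflect across x = 0: (0, -3/17, 175/17) → (0, -3/17, 175/17)
T4 translate by (-3, -2, 6): (0, -3/17, 175/17) → (-3, -37/17, 277/17)
T5 scale by (3/2, -3, 1): (-3, -37/17, 277/17) → (-9/2, 111/17, 277/17)
T6 shear: y ← y − 2·x: (-9/2, 111/17, 277/17) → (-9/2, 264/17, 277/17)

T(p) = (-9/2, 264/17, 277/17)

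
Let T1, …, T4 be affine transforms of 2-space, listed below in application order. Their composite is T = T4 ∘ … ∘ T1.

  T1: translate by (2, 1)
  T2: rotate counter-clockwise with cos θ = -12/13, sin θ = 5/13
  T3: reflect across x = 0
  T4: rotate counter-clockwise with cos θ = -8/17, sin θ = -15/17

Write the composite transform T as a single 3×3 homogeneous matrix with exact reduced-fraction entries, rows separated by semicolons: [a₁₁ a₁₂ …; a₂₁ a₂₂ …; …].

T1 = [1 0 2; 0 1 1; 0 0 1]
T2·T1 = [-12/13 -5/13 -29/13; 5/13 -12/13 -2/13; 0 0 1]
T3·…·T1 = [12/13 5/13 29/13; 5/13 -12/13 -2/13; 0 0 1]
T4·…·T1 = [-21/221 -220/221 -262/221; -220/221 21/221 -419/221; 0 0 1]

T = [-21/221 -220/221 -262/221; -220/221 21/221 -419/221; 0 0 1]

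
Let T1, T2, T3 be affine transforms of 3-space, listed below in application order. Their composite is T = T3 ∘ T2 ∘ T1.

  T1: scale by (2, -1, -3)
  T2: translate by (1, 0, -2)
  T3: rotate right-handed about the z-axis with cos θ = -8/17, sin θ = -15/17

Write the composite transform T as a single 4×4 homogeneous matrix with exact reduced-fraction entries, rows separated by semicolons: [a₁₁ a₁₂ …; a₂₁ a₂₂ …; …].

T = [-16/17 -15/17 0 -8/17; -30/17 8/17 0 -15/17; 0 0 -3 -2; 0 0 0 1]

T1 = [2 0 0 0; 0 -1 0 0; 0 0 -3 0; 0 0 0 1]
T2·T1 = [2 0 0 1; 0 -1 0 0; 0 0 -3 -2; 0 0 0 1]
T3·…·T1 = [-16/17 -15/17 0 -8/17; -30/17 8/17 0 -15/17; 0 0 -3 -2; 0 0 0 1]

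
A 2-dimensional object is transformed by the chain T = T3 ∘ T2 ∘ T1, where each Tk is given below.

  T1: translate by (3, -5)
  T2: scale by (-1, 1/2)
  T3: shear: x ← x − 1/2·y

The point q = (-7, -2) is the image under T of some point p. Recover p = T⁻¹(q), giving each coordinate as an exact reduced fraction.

T1 = [1 0 3; 0 1 -5; 0 0 1]
T2·T1 = [-1 0 -3; 0 1/2 -5/2; 0 0 1]
T3·…·T1 = [-1 -1/4 -7/4; 0 1/2 -5/2; 0 0 1]
det M = -1/2; M⁻¹ = [-1 -1/2 -3; 0 2 5; 0 0 1]
M⁻¹ · (-7, -2)ᵀ = (5, 1)ᵀ

p = (5, 1)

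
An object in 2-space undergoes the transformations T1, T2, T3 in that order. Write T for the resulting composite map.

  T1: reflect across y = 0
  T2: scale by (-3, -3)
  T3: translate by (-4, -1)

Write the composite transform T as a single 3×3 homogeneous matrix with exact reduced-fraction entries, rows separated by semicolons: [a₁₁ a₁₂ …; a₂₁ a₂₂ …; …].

T = [-3 0 -4; 0 3 -1; 0 0 1]

T1 = [1 0 0; 0 -1 0; 0 0 1]
T2·T1 = [-3 0 0; 0 3 0; 0 0 1]
T3·…·T1 = [-3 0 -4; 0 3 -1; 0 0 1]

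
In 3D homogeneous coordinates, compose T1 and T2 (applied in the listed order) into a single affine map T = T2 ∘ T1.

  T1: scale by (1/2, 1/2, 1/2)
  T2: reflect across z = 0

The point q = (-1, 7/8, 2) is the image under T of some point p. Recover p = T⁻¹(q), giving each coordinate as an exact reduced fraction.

T1 = [1/2 0 0 0; 0 1/2 0 0; 0 0 1/2 0; 0 0 0 1]
T2·T1 = [1/2 0 0 0; 0 1/2 0 0; 0 0 -1/2 0; 0 0 0 1]
det M = -1/8; M⁻¹ = [2 0 0 0; 0 2 0 0; 0 0 -2 0; 0 0 0 1]
M⁻¹ · (-1, 7/8, 2)ᵀ = (-2, 7/4, -4)ᵀ

p = (-2, 7/4, -4)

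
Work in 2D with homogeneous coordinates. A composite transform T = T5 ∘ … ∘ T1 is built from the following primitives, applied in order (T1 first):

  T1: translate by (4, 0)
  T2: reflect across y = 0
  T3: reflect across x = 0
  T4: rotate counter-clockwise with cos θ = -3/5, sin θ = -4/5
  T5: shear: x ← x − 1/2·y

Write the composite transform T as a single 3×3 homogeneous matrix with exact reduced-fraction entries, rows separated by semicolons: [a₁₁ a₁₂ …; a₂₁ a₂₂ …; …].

T1 = [1 0 4; 0 1 0; 0 0 1]
T2·T1 = [1 0 4; 0 -1 0; 0 0 1]
T3·…·T1 = [-1 0 -4; 0 -1 0; 0 0 1]
T4·…·T1 = [3/5 -4/5 12/5; 4/5 3/5 16/5; 0 0 1]
T5·…·T1 = [1/5 -11/10 4/5; 4/5 3/5 16/5; 0 0 1]

T = [1/5 -11/10 4/5; 4/5 3/5 16/5; 0 0 1]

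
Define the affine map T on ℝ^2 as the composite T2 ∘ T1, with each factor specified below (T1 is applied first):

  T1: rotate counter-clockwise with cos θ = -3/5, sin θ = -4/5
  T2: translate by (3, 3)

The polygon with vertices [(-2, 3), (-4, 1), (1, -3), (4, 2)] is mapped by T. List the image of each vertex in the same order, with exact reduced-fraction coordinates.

T1 rotate counter-clockwise with cos θ = -3/5, sin θ = -4/5: (-2, 3) → (18/5, -1/5); (-4, 1) → (16/5, 13/5); (1, -3) → (-3, 1); (4, 2) → (-4/5, -22/5)
T2 translate by (3, 3): (18/5, -1/5) → (33/5, 14/5); (16/5, 13/5) → (31/5, 28/5); (-3, 1) → (0, 4); (-4/5, -22/5) → (11/5, -7/5)

image vertices: (33/5, 14/5), (31/5, 28/5), (0, 4), (11/5, -7/5)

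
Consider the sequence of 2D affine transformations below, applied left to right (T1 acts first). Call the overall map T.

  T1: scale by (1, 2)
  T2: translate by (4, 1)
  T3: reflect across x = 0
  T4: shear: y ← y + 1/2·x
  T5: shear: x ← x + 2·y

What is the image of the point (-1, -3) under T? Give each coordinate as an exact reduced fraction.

T1 scale by (1, 2): (-1, -3) → (-1, -6)
T2 translate by (4, 1): (-1, -6) → (3, -5)
T3 reflect across x = 0: (3, -5) → (-3, -5)
T4 shear: y ← y + 1/2·x: (-3, -5) → (-3, -13/2)
T5 shear: x ← x + 2·y: (-3, -13/2) → (-16, -13/2)

T(p) = (-16, -13/2)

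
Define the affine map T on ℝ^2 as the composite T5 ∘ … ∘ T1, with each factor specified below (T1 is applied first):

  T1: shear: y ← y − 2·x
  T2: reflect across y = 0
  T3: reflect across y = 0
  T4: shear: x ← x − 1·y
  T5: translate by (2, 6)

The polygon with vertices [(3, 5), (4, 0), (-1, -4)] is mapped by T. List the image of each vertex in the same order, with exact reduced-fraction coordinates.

image vertices: (6, 5), (14, -2), (3, 4)

T1 shear: y ← y − 2·x: (3, 5) → (3, -1); (4, 0) → (4, -8); (-1, -4) → (-1, -2)
T2 reflect across y = 0: (3, -1) → (3, 1); (4, -8) → (4, 8); (-1, -2) → (-1, 2)
T3 reflect across y = 0: (3, 1) → (3, -1); (4, 8) → (4, -8); (-1, 2) → (-1, -2)
T4 shear: x ← x − 1·y: (3, -1) → (4, -1); (4, -8) → (12, -8); (-1, -2) → (1, -2)
T5 translate by (2, 6): (4, -1) → (6, 5); (12, -8) → (14, -2); (1, -2) → (3, 4)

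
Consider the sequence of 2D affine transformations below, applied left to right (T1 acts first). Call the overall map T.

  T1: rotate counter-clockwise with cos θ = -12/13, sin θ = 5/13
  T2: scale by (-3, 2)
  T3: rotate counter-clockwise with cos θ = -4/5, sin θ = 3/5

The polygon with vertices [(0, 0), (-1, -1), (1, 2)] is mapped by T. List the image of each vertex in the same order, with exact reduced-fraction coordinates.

T1 rotate counter-clockwise with cos θ = -12/13, sin θ = 5/13: (0, 0) → (0, 0); (-1, -1) → (17/13, 7/13); (1, 2) → (-22/13, -19/13)
T2 scale by (-3, 2): (0, 0) → (0, 0); (17/13, 7/13) → (-51/13, 14/13); (-22/13, -19/13) → (66/13, -38/13)
T3 rotate counter-clockwise with cos θ = -4/5, sin θ = 3/5: (0, 0) → (0, 0); (-51/13, 14/13) → (162/65, -209/65); (66/13, -38/13) → (-30/13, 70/13)

image vertices: (0, 0), (162/65, -209/65), (-30/13, 70/13)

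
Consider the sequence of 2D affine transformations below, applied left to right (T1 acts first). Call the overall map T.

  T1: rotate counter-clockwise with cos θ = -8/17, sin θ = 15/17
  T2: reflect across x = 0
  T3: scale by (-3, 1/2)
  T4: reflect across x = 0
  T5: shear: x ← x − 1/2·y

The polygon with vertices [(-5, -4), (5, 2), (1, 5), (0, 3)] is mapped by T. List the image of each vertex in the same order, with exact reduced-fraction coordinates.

image vertices: (-1157/68, -43/34), (781/68, 59/34), (1021/68, -25/34), (141/17, -12/17)

T1 rotate counter-clockwise with cos θ = -8/17, sin θ = 15/17: (-5, -4) → (100/17, -43/17); (5, 2) → (-70/17, 59/17); (1, 5) → (-83/17, -25/17); (0, 3) → (-45/17, -24/17)
T2 reflect across x = 0: (100/17, -43/17) → (-100/17, -43/17); (-70/17, 59/17) → (70/17, 59/17); (-83/17, -25/17) → (83/17, -25/17); (-45/17, -24/17) → (45/17, -24/17)
T3 scale by (-3, 1/2): (-100/17, -43/17) → (300/17, -43/34); (70/17, 59/17) → (-210/17, 59/34); (83/17, -25/17) → (-249/17, -25/34); (45/17, -24/17) → (-135/17, -12/17)
T4 reflect across x = 0: (300/17, -43/34) → (-300/17, -43/34); (-210/17, 59/34) → (210/17, 59/34); (-249/17, -25/34) → (249/17, -25/34); (-135/17, -12/17) → (135/17, -12/17)
T5 shear: x ← x − 1/2·y: (-300/17, -43/34) → (-1157/68, -43/34); (210/17, 59/34) → (781/68, 59/34); (249/17, -25/34) → (1021/68, -25/34); (135/17, -12/17) → (141/17, -12/17)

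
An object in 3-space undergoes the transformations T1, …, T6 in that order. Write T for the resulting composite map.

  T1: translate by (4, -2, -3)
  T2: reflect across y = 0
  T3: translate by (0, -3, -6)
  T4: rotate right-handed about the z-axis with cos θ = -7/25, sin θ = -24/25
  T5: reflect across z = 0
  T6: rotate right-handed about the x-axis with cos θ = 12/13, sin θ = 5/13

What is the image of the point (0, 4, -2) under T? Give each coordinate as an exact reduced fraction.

T1 translate by (4, -2, -3): (0, 4, -2) → (4, 2, -5)
T2 reflect across y = 0: (4, 2, -5) → (4, -2, -5)
T3 translate by (0, -3, -6): (4, -2, -5) → (4, -5, -11)
T4 rotate right-handed about the z-axis with cos θ = -7/25, sin θ = -24/25: (4, -5, -11) → (-148/25, -61/25, -11)
T5 reflect across z = 0: (-148/25, -61/25, -11) → (-148/25, -61/25, 11)
T6 rotate right-handed about the x-axis with cos θ = 12/13, sin θ = 5/13: (-148/25, -61/25, 11) → (-148/25, -2107/325, 599/65)

T(p) = (-148/25, -2107/325, 599/65)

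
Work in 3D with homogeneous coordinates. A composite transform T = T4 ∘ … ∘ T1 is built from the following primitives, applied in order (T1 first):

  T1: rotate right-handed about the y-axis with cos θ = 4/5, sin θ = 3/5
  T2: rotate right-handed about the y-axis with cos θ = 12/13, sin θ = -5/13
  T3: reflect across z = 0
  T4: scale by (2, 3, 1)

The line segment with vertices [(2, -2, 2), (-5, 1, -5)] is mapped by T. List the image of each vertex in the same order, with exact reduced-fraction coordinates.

image vertices: (316/65, -6, -94/65), (-158/13, 3, 47/13)

T1 rotate right-handed about the y-axis with cos θ = 4/5, sin θ = 3/5: (2, -2, 2) → (14/5, -2, 2/5); (-5, 1, -5) → (-7, 1, -1)
T2 rotate right-handed about the y-axis with cos θ = 12/13, sin θ = -5/13: (14/5, -2, 2/5) → (158/65, -2, 94/65); (-7, 1, -1) → (-79/13, 1, -47/13)
T3 reflect across z = 0: (158/65, -2, 94/65) → (158/65, -2, -94/65); (-79/13, 1, -47/13) → (-79/13, 1, 47/13)
T4 scale by (2, 3, 1): (158/65, -2, -94/65) → (316/65, -6, -94/65); (-79/13, 1, 47/13) → (-158/13, 3, 47/13)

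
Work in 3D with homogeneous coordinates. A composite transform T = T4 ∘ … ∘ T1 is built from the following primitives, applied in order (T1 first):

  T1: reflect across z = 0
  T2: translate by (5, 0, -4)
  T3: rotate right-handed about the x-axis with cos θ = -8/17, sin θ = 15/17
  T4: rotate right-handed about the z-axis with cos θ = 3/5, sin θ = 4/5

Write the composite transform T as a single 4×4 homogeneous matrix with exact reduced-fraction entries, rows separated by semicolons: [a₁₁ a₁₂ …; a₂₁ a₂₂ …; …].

T1 = [1 0 0 0; 0 1 0 0; 0 0 -1 0; 0 0 0 1]
T2·T1 = [1 0 0 5; 0 1 0 0; 0 0 -1 -4; 0 0 0 1]
T3·…·T1 = [1 0 0 5; 0 -8/17 15/17 60/17; 0 15/17 8/17 32/17; 0 0 0 1]
T4·…·T1 = [3/5 32/85 -12/17 3/17; 4/5 -24/85 9/17 104/17; 0 15/17 8/17 32/17; 0 0 0 1]

T = [3/5 32/85 -12/17 3/17; 4/5 -24/85 9/17 104/17; 0 15/17 8/17 32/17; 0 0 0 1]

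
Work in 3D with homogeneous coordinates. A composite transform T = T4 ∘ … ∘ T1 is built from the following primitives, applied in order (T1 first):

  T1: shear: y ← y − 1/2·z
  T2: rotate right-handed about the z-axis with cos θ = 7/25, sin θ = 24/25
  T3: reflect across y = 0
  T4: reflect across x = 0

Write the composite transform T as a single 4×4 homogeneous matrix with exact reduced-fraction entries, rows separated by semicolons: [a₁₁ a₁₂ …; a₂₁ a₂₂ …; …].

T = [-7/25 24/25 -12/25 0; -24/25 -7/25 7/50 0; 0 0 1 0; 0 0 0 1]

T1 = [1 0 0 0; 0 1 -1/2 0; 0 0 1 0; 0 0 0 1]
T2·T1 = [7/25 -24/25 12/25 0; 24/25 7/25 -7/50 0; 0 0 1 0; 0 0 0 1]
T3·…·T1 = [7/25 -24/25 12/25 0; -24/25 -7/25 7/50 0; 0 0 1 0; 0 0 0 1]
T4·…·T1 = [-7/25 24/25 -12/25 0; -24/25 -7/25 7/50 0; 0 0 1 0; 0 0 0 1]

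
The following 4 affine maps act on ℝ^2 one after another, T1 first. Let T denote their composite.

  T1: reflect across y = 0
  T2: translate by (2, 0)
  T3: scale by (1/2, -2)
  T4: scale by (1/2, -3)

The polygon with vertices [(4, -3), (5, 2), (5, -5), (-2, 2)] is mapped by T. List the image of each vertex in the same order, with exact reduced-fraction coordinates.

image vertices: (3/2, 18), (7/4, -12), (7/4, 30), (0, -12)

T1 reflect across y = 0: (4, -3) → (4, 3); (5, 2) → (5, -2); (5, -5) → (5, 5); (-2, 2) → (-2, -2)
T2 translate by (2, 0): (4, 3) → (6, 3); (5, -2) → (7, -2); (5, 5) → (7, 5); (-2, -2) → (0, -2)
T3 scale by (1/2, -2): (6, 3) → (3, -6); (7, -2) → (7/2, 4); (7, 5) → (7/2, -10); (0, -2) → (0, 4)
T4 scale by (1/2, -3): (3, -6) → (3/2, 18); (7/2, 4) → (7/4, -12); (7/2, -10) → (7/4, 30); (0, 4) → (0, -12)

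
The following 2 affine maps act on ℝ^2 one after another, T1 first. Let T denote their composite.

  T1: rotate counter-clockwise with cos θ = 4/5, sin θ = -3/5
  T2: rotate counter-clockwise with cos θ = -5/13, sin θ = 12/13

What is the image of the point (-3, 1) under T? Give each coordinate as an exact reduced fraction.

T1 rotate counter-clockwise with cos θ = 4/5, sin θ = -3/5: (-3, 1) → (-9/5, 13/5)
T2 rotate counter-clockwise with cos θ = -5/13, sin θ = 12/13: (-9/5, 13/5) → (-111/65, -173/65)

T(p) = (-111/65, -173/65)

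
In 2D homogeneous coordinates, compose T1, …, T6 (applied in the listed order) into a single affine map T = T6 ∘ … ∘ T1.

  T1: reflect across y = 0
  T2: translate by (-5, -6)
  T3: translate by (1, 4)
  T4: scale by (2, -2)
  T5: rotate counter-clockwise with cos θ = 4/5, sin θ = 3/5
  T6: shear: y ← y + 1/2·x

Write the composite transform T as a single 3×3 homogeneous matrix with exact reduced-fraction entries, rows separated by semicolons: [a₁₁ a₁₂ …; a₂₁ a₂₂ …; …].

T1 = [1 0 0; 0 -1 0; 0 0 1]
T2·T1 = [1 0 -5; 0 -1 -6; 0 0 1]
T3·…·T1 = [1 0 -4; 0 -1 -2; 0 0 1]
T4·…·T1 = [2 0 -8; 0 2 4; 0 0 1]
T5·…·T1 = [8/5 -6/5 -44/5; 6/5 8/5 -8/5; 0 0 1]
T6·…·T1 = [8/5 -6/5 -44/5; 2 1 -6; 0 0 1]

T = [8/5 -6/5 -44/5; 2 1 -6; 0 0 1]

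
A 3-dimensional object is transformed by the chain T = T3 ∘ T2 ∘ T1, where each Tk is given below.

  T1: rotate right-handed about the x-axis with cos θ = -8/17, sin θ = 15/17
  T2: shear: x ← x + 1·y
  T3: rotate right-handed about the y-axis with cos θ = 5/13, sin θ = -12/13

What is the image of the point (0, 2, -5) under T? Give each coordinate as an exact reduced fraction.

T1 rotate right-handed about the x-axis with cos θ = -8/17, sin θ = 15/17: (0, 2, -5) → (0, 59/17, 70/17)
T2 shear: x ← x + 1·y: (0, 59/17, 70/17) → (59/17, 59/17, 70/17)
T3 rotate right-handed about the y-axis with cos θ = 5/13, sin θ = -12/13: (59/17, 59/17, 70/17) → (-545/221, 59/17, 1058/221)

T(p) = (-545/221, 59/17, 1058/221)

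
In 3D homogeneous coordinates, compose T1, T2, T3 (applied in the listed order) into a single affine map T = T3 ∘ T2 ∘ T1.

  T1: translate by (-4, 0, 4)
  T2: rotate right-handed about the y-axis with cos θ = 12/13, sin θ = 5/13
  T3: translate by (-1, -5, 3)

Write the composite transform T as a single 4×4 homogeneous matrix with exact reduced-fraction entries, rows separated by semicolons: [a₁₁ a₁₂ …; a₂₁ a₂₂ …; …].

T = [12/13 0 5/13 -41/13; 0 1 0 -5; -5/13 0 12/13 107/13; 0 0 0 1]

T1 = [1 0 0 -4; 0 1 0 0; 0 0 1 4; 0 0 0 1]
T2·T1 = [12/13 0 5/13 -28/13; 0 1 0 0; -5/13 0 12/13 68/13; 0 0 0 1]
T3·…·T1 = [12/13 0 5/13 -41/13; 0 1 0 -5; -5/13 0 12/13 107/13; 0 0 0 1]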